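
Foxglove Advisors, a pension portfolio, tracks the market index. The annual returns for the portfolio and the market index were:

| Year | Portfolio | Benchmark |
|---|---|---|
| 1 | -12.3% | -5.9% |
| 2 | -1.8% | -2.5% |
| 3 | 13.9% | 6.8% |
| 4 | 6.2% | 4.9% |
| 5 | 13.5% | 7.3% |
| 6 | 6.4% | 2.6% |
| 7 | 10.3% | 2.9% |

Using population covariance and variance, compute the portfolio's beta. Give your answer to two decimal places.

1.85

r̄p = 5.1714%,  r̄m = 2.3000%
Cov = Σ(rp − r̄p)(rm − r̄m) / 7 = 37.6814
Var(rm) = Σ(rm − r̄m)² / 7 = 20.3914
β = Cov / Var = 37.6814 / 20.3914 = 1.8479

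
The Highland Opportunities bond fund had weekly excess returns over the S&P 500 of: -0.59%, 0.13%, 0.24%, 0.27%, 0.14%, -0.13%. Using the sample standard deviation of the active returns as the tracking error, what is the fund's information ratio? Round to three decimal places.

r̄ = (-0.59 + 0.13 + 0.24 + 0.27 + 0.14 − 0.13) / 6 = 0.0100%
Σ(r − r̄)² = 0.5314; sample σ = √(0.5314/5) = 0.3260%
IR = r̄ / tracking error = 0.0100 / 0.3260 = 0.0307

0.031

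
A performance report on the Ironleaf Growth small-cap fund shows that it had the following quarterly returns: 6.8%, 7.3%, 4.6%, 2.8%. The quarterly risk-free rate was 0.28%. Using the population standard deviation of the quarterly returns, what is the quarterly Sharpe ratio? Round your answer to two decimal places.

μ = (6.8 + 7.3 + 4.6 + 2.8) / 4 = 21.50 / 4 = 5.3750%
Population std dev = √[12.9675 / 4] = 1.8005%
Sharpe = (μ − rf) / σ = (5.3750 − 0.28) / 1.8005 = 5.0950 / 1.8005 = 2.8298

2.83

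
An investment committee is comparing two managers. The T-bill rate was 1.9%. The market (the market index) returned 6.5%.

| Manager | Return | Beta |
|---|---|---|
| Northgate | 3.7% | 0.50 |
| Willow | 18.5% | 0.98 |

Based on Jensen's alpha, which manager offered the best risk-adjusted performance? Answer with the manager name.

Northgate: α = 3.7% − [1.9% + 0.50 × (6.5% − 1.9%)] = -0.500
Willow: α = 18.5% − [1.9% + 0.98 × (6.5% − 1.9%)] = 12.092
Highest: Willow (12.092).

Willow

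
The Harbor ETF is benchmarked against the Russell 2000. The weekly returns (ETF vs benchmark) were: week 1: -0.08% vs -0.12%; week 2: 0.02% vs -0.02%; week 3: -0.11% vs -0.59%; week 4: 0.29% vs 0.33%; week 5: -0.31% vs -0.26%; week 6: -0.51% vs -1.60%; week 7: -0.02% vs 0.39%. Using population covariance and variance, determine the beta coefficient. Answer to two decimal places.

r̄p = -0.1029%,  r̄m = -0.2671%
Cov = Σ(rp − r̄p)(rm − r̄m) / 7 = 0.1238
Var(rm) = Σ(rm − r̄m)² / 7 = 0.3931
β = Cov / Var = 0.1238 / 0.3931 = 0.3149

0.31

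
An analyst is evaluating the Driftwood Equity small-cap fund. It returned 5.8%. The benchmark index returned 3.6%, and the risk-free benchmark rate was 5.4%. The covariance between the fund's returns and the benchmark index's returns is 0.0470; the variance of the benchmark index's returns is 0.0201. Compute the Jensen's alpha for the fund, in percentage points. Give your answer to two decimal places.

4.61

β = Cov / Var = 0.0470 / 0.0201 = 2.3383
E[R] = Rf + β(Rm − Rf) = 5.4% + 2.3383 × (3.6% − 5.4%) = 1.1911%
α = Rp − E[R] = 5.8% − 1.1911% = 4.6089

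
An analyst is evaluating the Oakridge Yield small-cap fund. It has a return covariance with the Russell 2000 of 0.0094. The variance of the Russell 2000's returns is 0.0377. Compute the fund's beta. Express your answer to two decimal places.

0.25

β = Cov(Rp, Rm) / Var(Rm) = 0.0094 / 0.0377 = 0.2493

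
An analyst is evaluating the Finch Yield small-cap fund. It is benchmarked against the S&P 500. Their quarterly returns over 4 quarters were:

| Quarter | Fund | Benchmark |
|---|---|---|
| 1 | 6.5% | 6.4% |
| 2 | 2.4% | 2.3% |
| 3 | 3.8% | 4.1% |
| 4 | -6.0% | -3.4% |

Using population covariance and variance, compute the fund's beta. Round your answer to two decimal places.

r̄p = 1.6750%,  r̄m = 2.3500%
Cov = Σ(rp − r̄p)(rm − r̄m) / 4 = 16.8388
Var(rm) = Σ(rm − r̄m)² / 4 = 13.1325
β = Cov / Var = 16.8388 / 13.1325 = 1.2822

1.28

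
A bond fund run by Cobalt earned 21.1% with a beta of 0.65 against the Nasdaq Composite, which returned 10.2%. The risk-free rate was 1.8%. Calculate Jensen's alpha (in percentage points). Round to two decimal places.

13.84

CAPM expected return = Rf + β(Rm − Rf) = 1.8% + 0.65 × (10.2% − 1.8%) = 1.8 + 0.65 × 8.40 = 7.2600%
Jensen's α = Rp − E[R] = 21.1% − 7.2600% = 13.8400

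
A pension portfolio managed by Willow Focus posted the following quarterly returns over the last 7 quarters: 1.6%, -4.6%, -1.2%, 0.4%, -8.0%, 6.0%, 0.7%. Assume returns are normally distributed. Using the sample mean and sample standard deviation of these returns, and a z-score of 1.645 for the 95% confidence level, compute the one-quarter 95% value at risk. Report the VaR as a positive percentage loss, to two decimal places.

μ = (1.6 − 4.6 − 1.2 + 0.4 − 8 + 6 + 0.7) / 7 = -5.10 / 7 = -0.7286%
Σ(r − μ)² = (1.6 − (-0.7286))² + (-4.6 − (-0.7286))² + (-1.2 − (-0.7286))² + … = 122.0943
σ = √[122.0943 / 6] = 4.5110%
VaR = −(μ − z·σ) = −(-0.7286 − 1.645 × 4.5110) = −(-8.1492) = 8.1492%

8.15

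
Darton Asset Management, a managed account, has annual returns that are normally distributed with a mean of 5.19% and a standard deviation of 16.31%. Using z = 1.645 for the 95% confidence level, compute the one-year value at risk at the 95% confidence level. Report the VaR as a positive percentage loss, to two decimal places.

21.64

VaR (as % loss) = −(μ − z·σ) = −(5.19% − 1.645 × 16.31%) = −(-21.63995%) = 21.63995%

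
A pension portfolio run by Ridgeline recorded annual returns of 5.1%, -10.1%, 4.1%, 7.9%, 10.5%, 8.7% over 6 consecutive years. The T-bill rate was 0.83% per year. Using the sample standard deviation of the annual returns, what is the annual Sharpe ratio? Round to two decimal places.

Mean return r̄ = 26.20 / 6 = 4.3667%
Sample σ = √[Σ(r − r̄)² / 5] = √[278.7733 / 5] = √55.7547 = 7.4669%
Sharpe = (r̄ − rf) / σ = (4.3667 − 0.83) / 7.4669 = 3.5367 / 7.4669 = 0.4737

0.47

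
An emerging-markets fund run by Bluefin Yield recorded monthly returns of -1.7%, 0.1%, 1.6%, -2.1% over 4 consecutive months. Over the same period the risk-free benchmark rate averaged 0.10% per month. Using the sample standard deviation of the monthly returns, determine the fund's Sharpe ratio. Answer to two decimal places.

-0.37

r̄ = (-1.7 + 0.1 + 1.6 − 2.1) / 4 = -0.5250%
Sample std dev = √[8.7675 / 3] = 1.7095%
Sharpe = (r̄ − rf) / σ = (-0.5250 − 0.1) / 1.7095 = -0.6250 / 1.7095 = -0.3656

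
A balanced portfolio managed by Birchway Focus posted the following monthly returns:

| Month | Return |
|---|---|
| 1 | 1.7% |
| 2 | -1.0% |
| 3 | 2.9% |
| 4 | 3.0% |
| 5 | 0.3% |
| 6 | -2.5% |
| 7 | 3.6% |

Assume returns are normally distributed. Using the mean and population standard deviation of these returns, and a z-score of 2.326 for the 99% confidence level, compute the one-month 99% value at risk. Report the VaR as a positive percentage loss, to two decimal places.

Mean return r̄ = 8.00 / 7 = 1.1429%
Σ(r − r̄)² = (1.7 − 1.1429)² + (-1 − 1.1429)² + (2.9 − 1.1429)² + … = 31.4571
σ = √[31.4571 / 7] = 2.1199%
VaR = −(r̄ − z·σ) = −(1.1429 − 2.326 × 2.1199) = −(-3.7880) = 3.7880%

3.79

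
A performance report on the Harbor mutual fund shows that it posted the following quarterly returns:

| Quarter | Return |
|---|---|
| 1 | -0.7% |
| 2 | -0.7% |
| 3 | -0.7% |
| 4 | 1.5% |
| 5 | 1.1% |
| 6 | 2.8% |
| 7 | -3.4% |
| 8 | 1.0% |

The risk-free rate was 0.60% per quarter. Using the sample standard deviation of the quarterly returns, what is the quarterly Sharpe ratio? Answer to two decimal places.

-0.26

μ = (-0.7 − 0.7 − 0.7 + 1.5 + 1.1 + 2.8 − 3.4 + 1) / 8 = 0.1125%
Σ(r − μ)² = (-0.7 − 0.1125)² + (-0.7 − 0.1125)² + … = 25.2288
σ = √[25.2288 / 7] = 1.8985%
Sharpe = (μ − rf) / σ = (0.1125 − 0.6) / 1.8985 = -0.4875 / 1.8985 = -0.2568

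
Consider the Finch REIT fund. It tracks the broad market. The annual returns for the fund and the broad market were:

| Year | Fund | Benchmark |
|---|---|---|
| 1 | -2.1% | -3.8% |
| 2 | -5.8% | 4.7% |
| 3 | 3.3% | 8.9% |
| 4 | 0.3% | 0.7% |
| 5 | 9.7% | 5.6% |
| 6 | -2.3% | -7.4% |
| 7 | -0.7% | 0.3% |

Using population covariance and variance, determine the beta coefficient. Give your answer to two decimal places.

0.41

r̄p = 0.3429%,  r̄m = 1.2857%
Cov = Σ(rp − r̄p)(rm − r̄m) / 7 = 11.1920
Var(rm) = Σ(rm − r̄m)² / 7 = 27.2669
β = Cov / Var = 11.1920 / 27.2669 = 0.4105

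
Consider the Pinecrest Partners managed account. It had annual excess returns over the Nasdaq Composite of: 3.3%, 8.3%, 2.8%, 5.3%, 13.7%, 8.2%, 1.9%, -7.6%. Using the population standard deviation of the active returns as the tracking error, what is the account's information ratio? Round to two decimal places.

r̄ = (3.3 + 8.3 + 2.8 + 5.3 + 13.7 + 8.2 + 1.9 − 7.6) / 8 = 4.4875%
Σ(r − r̄)² = 270.9088; population σ = √(270.9088/8) = 5.8192%
IR = r̄ / tracking error = 4.4875 / 5.8192 = 0.7712

0.77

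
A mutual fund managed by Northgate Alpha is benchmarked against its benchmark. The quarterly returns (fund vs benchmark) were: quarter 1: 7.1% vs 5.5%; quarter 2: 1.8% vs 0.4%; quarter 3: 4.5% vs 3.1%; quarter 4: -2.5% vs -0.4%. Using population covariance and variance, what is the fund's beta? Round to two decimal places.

1.44

r̄p = 2.7250%,  r̄m = 2.1500%
Cov = Σ(rp − r̄p)(rm − r̄m) / 4 = 7.8213
Var(rm) = Σ(rm − r̄m)² / 4 = 5.4225
β = Cov / Var = 7.8213 / 5.4225 = 1.4424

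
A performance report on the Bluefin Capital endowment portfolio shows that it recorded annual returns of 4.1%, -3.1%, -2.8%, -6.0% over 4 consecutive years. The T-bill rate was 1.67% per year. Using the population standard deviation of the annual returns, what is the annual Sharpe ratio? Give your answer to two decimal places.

-0.98

μ = (4.1 − 3.1 − 2.8 − 6) / 4 = -1.9500%
Population std dev = √[55.0500 / 4] = 3.7098%
Sharpe = (μ − rf) / σ = (-1.9500 − 1.67) / 3.7098 = -3.6200 / 3.7098 = -0.9758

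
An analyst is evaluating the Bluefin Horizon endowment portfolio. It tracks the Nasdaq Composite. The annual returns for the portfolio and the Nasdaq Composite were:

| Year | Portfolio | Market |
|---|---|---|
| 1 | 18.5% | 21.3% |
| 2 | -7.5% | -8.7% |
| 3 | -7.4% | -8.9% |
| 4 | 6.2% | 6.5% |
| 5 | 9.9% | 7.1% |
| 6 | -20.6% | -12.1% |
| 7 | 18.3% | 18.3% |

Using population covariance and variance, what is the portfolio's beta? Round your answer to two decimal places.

1.05

r̄p = 2.4857%,  r̄m = 3.3571%
Cov = Σ(rp − r̄p)(rm − r̄m) / 7 = 165.9265
Var(rm) = Σ(rm − r̄m)² / 7 = 157.6653
β = Cov / Var = 165.9265 / 157.6653 = 1.0524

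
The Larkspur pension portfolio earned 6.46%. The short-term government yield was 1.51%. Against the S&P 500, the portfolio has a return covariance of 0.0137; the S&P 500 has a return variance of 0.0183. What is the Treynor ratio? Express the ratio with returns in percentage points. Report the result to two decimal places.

β = Cov / Var = 0.0137 / 0.0183 = 0.7486
Treynor = (Rp − Rf) / β = (6.46% − 1.51%) / 0.7486 = 4.95 / 0.7486 = 6.6123

6.61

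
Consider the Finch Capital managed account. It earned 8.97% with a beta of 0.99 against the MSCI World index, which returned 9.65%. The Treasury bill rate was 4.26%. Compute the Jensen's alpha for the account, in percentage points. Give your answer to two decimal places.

-0.63

CAPM expected return = Rf + β(Rm − Rf) = 4.26% + 0.99 × (9.65% − 4.26%) = 4.26 + 0.99 × 5.39 = 9.5961%
Jensen's α = Rp − E[R] = 8.97% − 9.5961% = -0.6261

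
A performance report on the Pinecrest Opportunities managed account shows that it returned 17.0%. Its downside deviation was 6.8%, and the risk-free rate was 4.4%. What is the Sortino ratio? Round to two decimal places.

Sortino = (Rp − Rf) / σd = (17.0% − 4.4%) / 6.8% = 12.60% / 6.8% = 1.8529

1.85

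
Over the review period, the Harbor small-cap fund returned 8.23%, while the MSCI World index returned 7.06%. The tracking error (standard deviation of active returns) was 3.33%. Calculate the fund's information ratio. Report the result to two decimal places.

IR = (Rp − Rb) / TE = (8.23% − 7.06%) / 3.33% = 1.17% / 3.33% = 0.3514

0.35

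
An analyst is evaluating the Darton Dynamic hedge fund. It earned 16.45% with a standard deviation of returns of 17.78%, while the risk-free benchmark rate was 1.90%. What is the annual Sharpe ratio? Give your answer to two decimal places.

0.82

Sharpe = (Rp − Rf) / σp = (16.45% − 1.90%) / 17.78% = 14.55% / 17.78% = 0.8183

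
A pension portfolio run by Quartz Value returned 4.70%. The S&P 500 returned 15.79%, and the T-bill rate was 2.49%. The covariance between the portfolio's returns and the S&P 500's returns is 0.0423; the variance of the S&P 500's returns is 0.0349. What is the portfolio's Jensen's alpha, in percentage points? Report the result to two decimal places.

-13.91

β = Cov / Var = 0.0423 / 0.0349 = 1.2120
E[R] = Rf + β(Rm − Rf) = 2.49% + 1.2120 × (15.79% − 2.49%) = 18.6096%
α = Rp − E[R] = 4.70% − 18.6096% = -13.9096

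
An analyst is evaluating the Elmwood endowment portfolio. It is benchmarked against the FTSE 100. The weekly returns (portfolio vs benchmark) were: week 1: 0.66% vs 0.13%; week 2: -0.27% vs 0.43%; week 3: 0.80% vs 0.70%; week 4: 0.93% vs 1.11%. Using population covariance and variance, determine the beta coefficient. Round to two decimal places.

r̄p = 0.5300%,  r̄m = 0.5925%
Cov = Σ(rp − r̄p)(rm − r̄m) / 4 = 0.0765
Var(rm) = Σ(rm − r̄m)² / 4 = 0.1299
β = Cov / Var = 0.0765 / 0.1299 = 0.5889

0.59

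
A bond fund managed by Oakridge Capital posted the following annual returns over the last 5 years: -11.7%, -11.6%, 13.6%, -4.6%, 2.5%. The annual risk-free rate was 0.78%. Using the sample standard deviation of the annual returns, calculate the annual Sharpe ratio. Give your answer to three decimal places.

μ = (-11.7 − 11.6 + 13.6 − 4.6 + 2.5) / 5 = -11.80 / 5 = -2.3600%
Σ(r − μ)² = (-11.7 − (-2.3600))² + (-11.6 − (-2.3600))² + … = 455.9720
σ = √[455.9720 / 4] = 10.6768%
Sharpe = (μ − rf) / σ = (-2.3600 − 0.78) / 10.6768 = -3.1400 / 10.6768 = -0.2941

-0.294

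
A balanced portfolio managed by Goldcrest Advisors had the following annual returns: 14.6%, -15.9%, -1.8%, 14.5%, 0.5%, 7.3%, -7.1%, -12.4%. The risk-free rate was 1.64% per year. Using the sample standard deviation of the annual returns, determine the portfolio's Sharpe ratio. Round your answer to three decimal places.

-0.145

r̄ = (14.6 − 15.9 − 1.8 + 14.5 + 0.5 + 7.3 − 7.1 − 12.4) / 8 = -0.0375%
Σ(r − r̄)² = (14.6 − (-0.0375))² + (-15.9 − (-0.0375))² + (-1.8 − (-0.0375))² + … = 937.1588
σ = √[937.1588 / 7] = 11.5706%
Sharpe = (r̄ − rf) / σ = (-0.0375 − 1.64) / 11.5706 = -1.6775 / 11.5706 = -0.1450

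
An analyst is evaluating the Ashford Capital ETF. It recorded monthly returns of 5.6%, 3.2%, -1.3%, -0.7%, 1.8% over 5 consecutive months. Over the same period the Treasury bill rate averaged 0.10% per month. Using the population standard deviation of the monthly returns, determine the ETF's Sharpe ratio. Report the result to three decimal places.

0.638

r̄ = (5.6 + 3.2 − 1.3 − 0.7 + 1.8) / 5 = 8.60 / 5 = 1.7200%
Σ(r − r̄)² = (5.6 − 1.7200)² + (3.2 − 1.7200)² + … = 32.2280
population σ = √(32.2280 / 5) = √6.4456 = 2.5388%
Sharpe = (r̄ − rf) / σ = (1.7200 − 0.1) / 2.5388 = 1.6200 / 2.5388 = 0.6381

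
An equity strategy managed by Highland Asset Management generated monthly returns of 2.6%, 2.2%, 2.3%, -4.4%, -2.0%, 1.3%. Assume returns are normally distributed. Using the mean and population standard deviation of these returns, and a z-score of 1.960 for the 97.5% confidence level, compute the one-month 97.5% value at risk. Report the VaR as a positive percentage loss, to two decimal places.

r̄ = (2.6 + 2.2 + 2.3 − 4.4 − 2 + 1.3) / 6 = 2.00 / 6 = 0.3333%
Population std dev = √[41.2733 / 6] = 2.6228%
VaR = −(r̄ − z·σ) = −(0.3333 − 1.960 × 2.6228) = −(-4.8074) = 4.8074%

4.81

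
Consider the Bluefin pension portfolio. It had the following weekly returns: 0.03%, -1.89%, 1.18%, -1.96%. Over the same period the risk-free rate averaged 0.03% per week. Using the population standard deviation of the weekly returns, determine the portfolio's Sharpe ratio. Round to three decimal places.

r̄ = (0.03 − 1.89 + 1.18 − 1.96) / 4 = -0.6600%
Σ(r − r̄)² = (0.03 − (-0.6600))² + (-1.89 − (-0.6600))² + (1.18 − (-0.6600))² + … = 7.0646
population σ = √(7.0646 / 4) = √1.7662 = 1.3290%
Sharpe = (r̄ − rf) / σ = (-0.6600 − 0.03) / 1.3290 = -0.6900 / 1.3290 = -0.5192

-0.519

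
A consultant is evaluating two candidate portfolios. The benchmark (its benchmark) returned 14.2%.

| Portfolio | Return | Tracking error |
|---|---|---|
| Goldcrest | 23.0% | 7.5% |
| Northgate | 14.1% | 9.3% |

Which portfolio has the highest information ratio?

Goldcrest: IR = (23.0% − 14.2%) / 7.5% = 1.173
Northgate: IR = (14.1% − 14.2%) / 9.3% = -0.011
Highest: Goldcrest (1.173).

Goldcrest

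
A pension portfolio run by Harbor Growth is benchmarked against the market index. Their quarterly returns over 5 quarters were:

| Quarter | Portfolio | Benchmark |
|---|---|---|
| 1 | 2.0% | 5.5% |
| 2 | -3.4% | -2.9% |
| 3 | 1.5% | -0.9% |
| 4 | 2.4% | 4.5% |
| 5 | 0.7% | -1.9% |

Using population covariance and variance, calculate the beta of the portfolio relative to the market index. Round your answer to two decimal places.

r̄p = 0.6400%,  r̄m = 0.8600%
Cov = Σ(rp − r̄p)(rm − r̄m) / 5 = 5.2456
Var(rm) = Σ(rm − r̄m)² / 5 = 11.9264
β = Cov / Var = 5.2456 / 11.9264 = 0.4398

0.44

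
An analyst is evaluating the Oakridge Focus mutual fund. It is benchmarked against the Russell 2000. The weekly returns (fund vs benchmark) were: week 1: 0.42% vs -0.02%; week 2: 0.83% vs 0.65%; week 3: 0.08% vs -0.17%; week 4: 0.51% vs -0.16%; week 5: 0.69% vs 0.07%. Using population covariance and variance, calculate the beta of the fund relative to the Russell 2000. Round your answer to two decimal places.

r̄p = 0.5060%,  r̄m = 0.0740%
Cov = Σ(rp − r̄p)(rm − r̄m) / 5 = 0.0594
Var(rm) = Σ(rm − r̄m)² / 5 = 0.0910
β = Cov / Var = 0.0594 / 0.0910 = 0.6527

0.65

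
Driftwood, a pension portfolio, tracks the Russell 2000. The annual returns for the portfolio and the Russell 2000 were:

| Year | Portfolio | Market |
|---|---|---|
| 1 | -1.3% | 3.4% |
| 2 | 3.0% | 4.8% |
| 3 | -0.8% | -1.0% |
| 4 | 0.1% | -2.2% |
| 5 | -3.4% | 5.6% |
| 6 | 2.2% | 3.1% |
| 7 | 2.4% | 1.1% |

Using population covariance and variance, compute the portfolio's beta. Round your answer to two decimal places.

-0.07

r̄p = 0.3143%,  r̄m = 2.1143%
Cov = Σ(rp − r̄p)(rm − r̄m) / 7 = -0.5245
Var(rm) = Σ(rm − r̄m)² / 7 = 7.3327
β = Cov / Var = -0.5245 / 7.3327 = -0.0715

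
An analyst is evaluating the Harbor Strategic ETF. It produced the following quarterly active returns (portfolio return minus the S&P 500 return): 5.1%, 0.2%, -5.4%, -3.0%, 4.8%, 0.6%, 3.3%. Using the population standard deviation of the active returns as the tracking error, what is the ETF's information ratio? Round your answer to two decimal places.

0.22

Mean return r̄ = 5.60 / 7 = 0.8000%
Σ(r − r̄)² = 94.0200; population σ = √(94.0200/7) = 3.6649%
IR = r̄ / tracking error = 0.8000 / 3.6649 = 0.2183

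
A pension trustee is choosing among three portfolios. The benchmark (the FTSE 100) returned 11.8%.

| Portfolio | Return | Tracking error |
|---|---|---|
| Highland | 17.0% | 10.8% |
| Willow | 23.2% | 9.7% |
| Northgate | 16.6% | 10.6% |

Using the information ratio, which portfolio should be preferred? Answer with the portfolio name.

Willow

Highland: IR = (17.0% − 11.8%) / 10.8% = 0.481
Willow: IR = (23.2% − 11.8%) / 9.7% = 1.175
Northgate: IR = (16.6% − 11.8%) / 10.6% = 0.453
Highest: Willow (1.175).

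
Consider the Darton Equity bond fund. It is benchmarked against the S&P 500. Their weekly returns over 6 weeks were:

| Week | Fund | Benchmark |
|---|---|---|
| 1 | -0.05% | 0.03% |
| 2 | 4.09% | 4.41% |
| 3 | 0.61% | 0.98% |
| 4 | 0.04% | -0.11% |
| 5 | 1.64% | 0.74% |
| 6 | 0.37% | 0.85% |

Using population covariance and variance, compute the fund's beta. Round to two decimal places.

r̄p = 1.1167%,  r̄m = 1.1500%
Cov = Σ(rp − r̄p)(rm − r̄m) / 6 = 2.0753
Var(rm) = Σ(rm − r̄m)² / 6 = 2.2928
β = Cov / Var = 2.0753 / 2.2928 = 0.9051

0.91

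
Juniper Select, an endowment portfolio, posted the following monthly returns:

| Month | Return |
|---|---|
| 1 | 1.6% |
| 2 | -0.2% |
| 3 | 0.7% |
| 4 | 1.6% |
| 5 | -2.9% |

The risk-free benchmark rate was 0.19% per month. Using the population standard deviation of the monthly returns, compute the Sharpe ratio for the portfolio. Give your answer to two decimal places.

Mean return μ = 0.80 / 5 = 0.1600%
Σ(r − μ)² = (1.6 − 0.1600)² + (-0.2 − 0.1600)² + (0.7 − 0.1600)² + … = 13.9320
population σ = √(13.9320 / 5) = √2.7864 = 1.6693%
Sharpe = (μ − rf) / σ = (0.1600 − 0.19) / 1.6693 = -0.0300 / 1.6693 = -0.0180

-0.02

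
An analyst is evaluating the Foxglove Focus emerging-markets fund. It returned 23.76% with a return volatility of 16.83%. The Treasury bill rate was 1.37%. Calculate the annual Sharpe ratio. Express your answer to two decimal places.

Sharpe = (Rp − Rf) / σp = (23.76% − 1.37%) / 16.83% = 22.39% / 16.83% = 1.3304

1.33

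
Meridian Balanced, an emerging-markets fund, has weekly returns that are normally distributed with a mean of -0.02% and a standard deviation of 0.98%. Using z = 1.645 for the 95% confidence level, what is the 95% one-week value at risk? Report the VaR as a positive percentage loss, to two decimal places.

VaR (as % loss) = −(μ − z·σ) = −(-0.02% − 1.645 × 0.98%) = −(-1.6321%) = 1.6321%

1.63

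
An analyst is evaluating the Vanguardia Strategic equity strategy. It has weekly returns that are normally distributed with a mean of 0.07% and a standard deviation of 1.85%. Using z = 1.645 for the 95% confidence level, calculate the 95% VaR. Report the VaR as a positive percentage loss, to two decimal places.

2.97

VaR (as % loss) = −(μ − z·σ) = −(0.07% − 1.645 × 1.85%) = −(-2.97325%) = 2.97325%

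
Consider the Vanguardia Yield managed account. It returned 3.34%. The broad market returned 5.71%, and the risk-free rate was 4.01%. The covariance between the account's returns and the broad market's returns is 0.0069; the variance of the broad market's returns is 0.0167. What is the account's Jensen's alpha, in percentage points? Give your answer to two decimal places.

β = Cov / Var = 0.0069 / 0.0167 = 0.4132
E[R] = Rf + β(Rm − Rf) = 4.01% + 0.4132 × (5.71% − 4.01%) = 4.7124%
α = Rp − E[R] = 3.34% − 4.7124% = -1.3724

-1.37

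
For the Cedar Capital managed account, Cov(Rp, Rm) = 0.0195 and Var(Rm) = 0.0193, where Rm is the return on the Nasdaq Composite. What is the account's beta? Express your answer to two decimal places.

β = Cov(Rp, Rm) / Var(Rm) = 0.0195 / 0.0193 = 1.0104

1.01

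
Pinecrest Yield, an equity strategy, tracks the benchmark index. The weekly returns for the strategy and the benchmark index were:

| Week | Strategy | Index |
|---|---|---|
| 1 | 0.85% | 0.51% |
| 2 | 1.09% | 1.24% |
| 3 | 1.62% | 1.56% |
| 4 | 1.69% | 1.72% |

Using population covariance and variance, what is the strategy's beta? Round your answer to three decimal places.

0.714

r̄p = 1.3125%,  r̄m = 1.2575%
Cov = Σ(rp − r̄p)(rm − r̄m) / 4 = 0.1543
Var(rm) = Σ(rm − r̄m)² / 4 = 0.2161
β = Cov / Var = 0.1543 / 0.2161 = 0.7140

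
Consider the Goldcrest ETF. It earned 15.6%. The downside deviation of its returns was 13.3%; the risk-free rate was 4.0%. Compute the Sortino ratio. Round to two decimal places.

0.87

Sortino = (Rp − Rf) / σd = (15.6% − 4.0%) / 13.3% = 11.60% / 13.3% = 0.8722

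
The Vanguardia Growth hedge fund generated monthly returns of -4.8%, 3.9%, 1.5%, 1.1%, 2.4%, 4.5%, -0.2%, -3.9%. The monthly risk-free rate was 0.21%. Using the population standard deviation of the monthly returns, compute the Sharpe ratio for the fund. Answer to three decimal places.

μ = (-4.8 + 3.9 + 1.5 + 1.1 + 2.4 + 4.5 − 0.2 − 3.9) / 8 = 0.5625%
Σ(r − μ)² = (-4.8 − 0.5625)² + (3.9 − 0.5625)² + (1.5 − 0.5625)² + … = 80.4388
population σ = √(80.4388 / 8) = √10.0549 = 3.1709%
Sharpe = (μ − rf) / σ = (0.5625 − 0.21) / 3.1709 = 0.3525 / 3.1709 = 0.1112

0.111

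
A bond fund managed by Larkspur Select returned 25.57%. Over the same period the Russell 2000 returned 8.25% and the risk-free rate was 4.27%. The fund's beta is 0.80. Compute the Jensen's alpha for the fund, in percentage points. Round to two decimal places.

CAPM expected return = Rf + β(Rm − Rf) = 4.27% + 0.80 × (8.25% − 4.27%) = 4.27 + 0.80 × 3.98 = 7.4540%
Jensen's α = Rp − E[R] = 25.57% − 7.4540% = 18.1160

18.12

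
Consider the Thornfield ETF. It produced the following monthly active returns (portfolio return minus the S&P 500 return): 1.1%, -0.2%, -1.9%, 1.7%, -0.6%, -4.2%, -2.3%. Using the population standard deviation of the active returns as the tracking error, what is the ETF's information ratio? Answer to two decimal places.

μ = (1.1 − 0.2 − 1.9 + 1.7 − 0.6 − 4.2 − 2.3) / 7 = -0.9143%
Population σ = √[Σ(r − μ)² / 7] = √[25.1886 / 7] = √3.5984 = 1.8969%
IR = μ / tracking error = -0.9143 / 1.8969 = -0.4820

-0.48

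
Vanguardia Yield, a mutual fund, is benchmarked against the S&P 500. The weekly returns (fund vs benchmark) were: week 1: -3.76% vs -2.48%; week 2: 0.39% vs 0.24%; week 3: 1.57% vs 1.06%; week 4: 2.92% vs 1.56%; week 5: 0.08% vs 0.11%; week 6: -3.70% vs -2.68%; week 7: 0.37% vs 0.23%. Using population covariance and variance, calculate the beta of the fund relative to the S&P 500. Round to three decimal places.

1.522

r̄p = -0.3043%,  r̄m = -0.2800%
Cov = Σ(rp − r̄p)(rm − r̄m) / 7 = 3.5788
Var(rm) = Σ(rm − r̄m)² / 7 = 2.3520
β = Cov / Var = 3.5788 / 2.3520 = 1.5216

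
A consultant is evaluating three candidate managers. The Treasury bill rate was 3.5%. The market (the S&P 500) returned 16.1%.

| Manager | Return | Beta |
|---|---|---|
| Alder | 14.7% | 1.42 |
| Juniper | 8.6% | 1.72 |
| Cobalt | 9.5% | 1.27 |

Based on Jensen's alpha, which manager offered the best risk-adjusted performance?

Alder: α = 14.7% − [3.5% + 1.42 × (16.1% − 3.5%)] = -6.692
Juniper: α = 8.6% − [3.5% + 1.72 × (16.1% − 3.5%)] = -16.572
Cobalt: α = 9.5% − [3.5% + 1.27 × (16.1% − 3.5%)] = -10.002
Highest: Alder (-6.692).

Alder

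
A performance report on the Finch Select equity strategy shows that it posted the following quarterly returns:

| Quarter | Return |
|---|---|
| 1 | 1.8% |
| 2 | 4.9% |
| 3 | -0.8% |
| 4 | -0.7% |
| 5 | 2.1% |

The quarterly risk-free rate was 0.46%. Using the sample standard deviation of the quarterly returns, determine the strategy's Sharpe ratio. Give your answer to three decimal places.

0.425

r̄ = (1.8 + 4.9 − 0.8 − 0.7 + 2.1) / 5 = 1.4600%
Sample σ = √[Σ(r − r̄)² / 4] = √[22.1320 / 4] = √5.5330 = 2.3522%
Sharpe = (r̄ − rf) / σ = (1.4600 − 0.46) / 2.3522 = 1.0000 / 2.3522 = 0.4251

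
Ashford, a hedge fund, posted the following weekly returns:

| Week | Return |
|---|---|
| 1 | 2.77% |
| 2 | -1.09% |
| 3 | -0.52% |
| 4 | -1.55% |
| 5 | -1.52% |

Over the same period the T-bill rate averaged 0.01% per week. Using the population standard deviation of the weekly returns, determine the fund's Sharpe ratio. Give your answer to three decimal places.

r̄ = (2.77 − 1.09 − 0.52 − 1.55 − 1.52) / 5 = -0.3820%
Population σ = √[Σ(r − r̄)² / 5] = √[13.1147 / 5] = √2.6229 = 1.6195%
Sharpe = (r̄ − rf) / σ = (-0.3820 − 0.01) / 1.6195 = -0.3920 / 1.6195 = -0.2421

-0.242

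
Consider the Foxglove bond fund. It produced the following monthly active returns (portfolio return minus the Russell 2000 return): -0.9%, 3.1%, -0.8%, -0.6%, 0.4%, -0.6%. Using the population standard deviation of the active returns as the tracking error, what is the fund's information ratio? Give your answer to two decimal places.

0.07

r̄ = (-0.9 + 3.1 − 0.8 − 0.6 + 0.4 − 0.6) / 6 = 0.60 / 6 = 0.1000%
Population std dev = √[11.8800 / 6] = 1.4071%
IR = r̄ / tracking error = 0.1000 / 1.4071 = 0.0711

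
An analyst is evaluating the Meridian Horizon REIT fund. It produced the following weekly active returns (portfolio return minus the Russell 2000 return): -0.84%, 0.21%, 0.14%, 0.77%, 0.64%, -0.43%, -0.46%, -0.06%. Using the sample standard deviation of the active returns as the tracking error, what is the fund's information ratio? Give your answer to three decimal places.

Mean return r̄ = -0.030 / 8 = -0.0038%
Σ(r − r̄)² = (-0.84 − (-0.0038))² + (0.21 − (-0.0038))² + (0.14 − (-0.0038))² + … = 2.1718
σ = √[2.1718 / 7] = 0.5570%
IR = r̄ / tracking error = -0.0038 / 0.5570 = -0.0068

-0.007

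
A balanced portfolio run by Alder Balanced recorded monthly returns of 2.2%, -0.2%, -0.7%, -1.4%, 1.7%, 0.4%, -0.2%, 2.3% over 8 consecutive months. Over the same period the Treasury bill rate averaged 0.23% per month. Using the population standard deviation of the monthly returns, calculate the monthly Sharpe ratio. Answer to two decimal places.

0.22

r̄ = (2.2 − 0.2 − 0.7 − 1.4 + 1.7 + 0.4 − 0.2 + 2.3) / 8 = 0.5125%
Σ(r − r̄)² = (2.2 − 0.5125)² + (-0.2 − 0.5125)² + (-0.7 − 0.5125)² + … = 13.6088
population σ = √(13.6088 / 8) = √1.7011 = 1.3043%
Sharpe = (r̄ − rf) / σ = (0.5125 − 0.23) / 1.3043 = 0.2825 / 1.3043 = 0.2166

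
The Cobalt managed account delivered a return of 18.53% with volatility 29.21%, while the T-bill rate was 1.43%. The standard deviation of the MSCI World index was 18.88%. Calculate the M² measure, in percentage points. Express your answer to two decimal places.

12.48

Sharpe = (Rp − Rf) / σp = (18.53% − 1.43%) / 29.21% = 0.5854
M² = Rf + Sharpe × σm = 1.43% + 0.5854 × 18.88% = 12.4824%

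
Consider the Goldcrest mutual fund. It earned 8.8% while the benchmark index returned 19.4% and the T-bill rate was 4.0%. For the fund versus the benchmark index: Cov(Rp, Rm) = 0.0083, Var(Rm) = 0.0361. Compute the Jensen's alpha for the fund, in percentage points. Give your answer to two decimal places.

β = Cov / Var = 0.0083 / 0.0361 = 0.2299
E[R] = Rf + β(Rm − Rf) = 4.0% + 0.2299 × (19.4% − 4.0%) = 7.5405%
α = Rp − E[R] = 8.8% − 7.5405% = 1.2595

1.26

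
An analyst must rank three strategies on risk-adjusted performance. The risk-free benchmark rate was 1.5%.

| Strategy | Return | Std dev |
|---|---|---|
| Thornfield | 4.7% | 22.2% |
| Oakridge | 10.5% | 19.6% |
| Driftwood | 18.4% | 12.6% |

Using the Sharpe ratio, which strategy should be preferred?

Driftwood

Thornfield: Sharpe ratio = (4.7% − 1.5%) / 22.2% = 0.144
Oakridge: Sharpe ratio = (10.5% − 1.5%) / 19.6% = 0.459
Driftwood: Sharpe ratio = (18.4% − 1.5%) / 12.6% = 1.341
Highest: Driftwood (1.341).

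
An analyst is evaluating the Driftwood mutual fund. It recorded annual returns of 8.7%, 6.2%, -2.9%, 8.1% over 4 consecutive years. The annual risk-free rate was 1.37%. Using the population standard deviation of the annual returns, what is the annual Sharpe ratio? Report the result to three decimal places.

Mean return μ = 20.10 / 4 = 5.0250%
Σ(r − μ)² = 87.1475; population σ = √(87.1475/4) = 4.6676%
Sharpe = (μ − rf) / σ = (5.0250 − 1.37) / 4.6676 = 3.6550 / 4.6676 = 0.7831

0.783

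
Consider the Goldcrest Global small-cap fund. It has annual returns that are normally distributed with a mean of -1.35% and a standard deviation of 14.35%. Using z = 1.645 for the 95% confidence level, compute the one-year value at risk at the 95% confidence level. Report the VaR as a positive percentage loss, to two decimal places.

24.96

VaR (as % loss) = −(μ − z·σ) = −(-1.35% − 1.645 × 14.35%) = −(-24.95575%) = 24.95575%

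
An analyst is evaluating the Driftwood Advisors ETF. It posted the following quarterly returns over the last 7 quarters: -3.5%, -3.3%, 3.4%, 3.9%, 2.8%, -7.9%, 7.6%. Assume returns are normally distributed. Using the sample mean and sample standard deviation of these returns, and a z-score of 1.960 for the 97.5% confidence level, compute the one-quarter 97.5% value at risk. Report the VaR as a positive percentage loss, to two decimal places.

r̄ = (-3.5 − 3.3 + 3.4 + 3.9 + 2.8 − 7.9 + 7.6) / 7 = 0.4286%
Sample σ = √[Σ(r − r̄)² / 6] = √[176.6343 / 6] = √29.4391 = 5.4258%
VaR = −(r̄ − z·σ) = −(0.4286 − 1.960 × 5.4258) = −(-10.2060) = 10.2060%

10.21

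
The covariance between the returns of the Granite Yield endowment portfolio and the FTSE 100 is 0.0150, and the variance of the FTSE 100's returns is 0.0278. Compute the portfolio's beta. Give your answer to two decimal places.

0.54

β = Cov(Rp, Rm) / Var(Rm) = 0.0150 / 0.0278 = 0.5396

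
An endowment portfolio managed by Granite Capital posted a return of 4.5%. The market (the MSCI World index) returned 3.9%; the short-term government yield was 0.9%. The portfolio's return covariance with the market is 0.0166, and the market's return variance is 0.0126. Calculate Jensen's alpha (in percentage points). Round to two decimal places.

β = Cov / Var = 0.0166 / 0.0126 = 1.3175
E[R] = Rf + β(Rm − Rf) = 0.9% + 1.3175 × (3.9% − 0.9%) = 4.8525%
α = Rp − E[R] = 4.5% − 4.8525% = -0.3525

-0.35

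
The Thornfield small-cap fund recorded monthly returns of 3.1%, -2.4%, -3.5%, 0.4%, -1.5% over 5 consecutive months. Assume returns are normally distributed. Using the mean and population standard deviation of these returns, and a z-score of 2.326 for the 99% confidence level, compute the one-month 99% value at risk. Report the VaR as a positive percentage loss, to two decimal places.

μ = (3.1 − 2.4 − 3.5 + 0.4 − 1.5) / 5 = -3.90 / 5 = -0.7800%
Population std dev = √[26.9880 / 5] = 2.3233%
VaR = −(μ − z·σ) = −(-0.7800 − 2.326 × 2.3233) = −(-6.1840) = 6.1840%

6.18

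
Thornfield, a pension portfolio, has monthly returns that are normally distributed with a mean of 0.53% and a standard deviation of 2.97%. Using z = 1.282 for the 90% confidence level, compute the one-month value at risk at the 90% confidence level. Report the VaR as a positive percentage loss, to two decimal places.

3.28

VaR (as % loss) = −(μ − z·σ) = −(0.53% − 1.282 × 2.97%) = −(-3.27754%) = 3.27754%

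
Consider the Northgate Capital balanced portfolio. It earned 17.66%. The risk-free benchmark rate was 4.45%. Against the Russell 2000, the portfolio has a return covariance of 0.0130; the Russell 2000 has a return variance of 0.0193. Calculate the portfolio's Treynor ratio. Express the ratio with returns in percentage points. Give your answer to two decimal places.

β = Cov / Var = 0.0130 / 0.0193 = 0.6736
Treynor = (Rp − Rf) / β = (17.66% − 4.45%) / 0.6736 = 13.21 / 0.6736 = 19.6110

19.61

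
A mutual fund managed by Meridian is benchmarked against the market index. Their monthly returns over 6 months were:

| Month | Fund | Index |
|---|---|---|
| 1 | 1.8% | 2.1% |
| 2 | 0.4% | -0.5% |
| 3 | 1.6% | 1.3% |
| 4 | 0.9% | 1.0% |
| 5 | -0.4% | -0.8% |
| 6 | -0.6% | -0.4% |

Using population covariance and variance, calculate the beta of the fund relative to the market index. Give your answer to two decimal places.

0.79

r̄p = 0.6167%,  r̄m = 0.4500%
Cov = Σ(rp − r̄p)(rm − r̄m) / 6 = 0.9092
Var(rm) = Σ(rm − r̄m)² / 6 = 1.1558
β = Cov / Var = 0.9092 / 1.1558 = 0.7866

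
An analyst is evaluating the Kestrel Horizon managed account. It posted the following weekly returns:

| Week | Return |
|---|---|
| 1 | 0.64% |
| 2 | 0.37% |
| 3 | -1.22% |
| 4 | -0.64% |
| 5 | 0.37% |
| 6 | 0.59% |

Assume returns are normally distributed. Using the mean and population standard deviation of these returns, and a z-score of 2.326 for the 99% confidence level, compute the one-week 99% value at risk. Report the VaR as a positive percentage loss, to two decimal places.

1.61

r̄ = (0.64 + 0.37 − 1.22 − 0.64 + 0.37 + 0.59) / 6 = 0.110 / 6 = 0.0183%
Population σ = √[Σ(r − r̄)² / 6] = √[2.9275 / 6] = √0.4879 = 0.6985%
VaR = −(r̄ − z·σ) = −(0.0183 − 2.326 × 0.6985) = −(-1.6064) = 1.6064%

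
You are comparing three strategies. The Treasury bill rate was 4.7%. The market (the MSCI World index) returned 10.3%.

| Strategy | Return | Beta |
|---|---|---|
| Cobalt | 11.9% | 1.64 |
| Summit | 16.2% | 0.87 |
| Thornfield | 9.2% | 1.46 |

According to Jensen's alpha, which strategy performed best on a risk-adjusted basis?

Cobalt: α = 11.9% − [4.7% + 1.64 × (10.3% − 4.7%)] = -1.984
Summit: α = 16.2% − [4.7% + 0.87 × (10.3% − 4.7%)] = 6.628
Thornfield: α = 9.2% − [4.7% + 1.46 × (10.3% − 4.7%)] = -3.676
Highest: Summit (6.628).

Summit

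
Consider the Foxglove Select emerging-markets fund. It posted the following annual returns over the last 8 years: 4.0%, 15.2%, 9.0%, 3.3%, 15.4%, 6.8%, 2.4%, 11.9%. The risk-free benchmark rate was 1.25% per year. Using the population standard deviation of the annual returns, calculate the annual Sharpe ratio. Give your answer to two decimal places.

1.48

Mean return μ = 68.00 / 8 = 8.5000%
Σ(r − μ)² = (4 − 8.5000)² + (15.2 − 8.5000)² + (9 − 8.5000)² + … = 191.7000
population σ = √(191.7000 / 8) = √23.9625 = 4.8952%
Sharpe = (μ − rf) / σ = (8.5000 − 1.25) / 4.8952 = 7.2500 / 4.8952 = 1.4810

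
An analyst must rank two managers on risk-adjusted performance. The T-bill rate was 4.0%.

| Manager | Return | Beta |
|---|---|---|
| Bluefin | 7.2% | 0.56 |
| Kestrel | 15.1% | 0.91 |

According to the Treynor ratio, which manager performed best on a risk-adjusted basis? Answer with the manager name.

Kestrel

Bluefin: Treynor = (7.2% − 4.0%) / 0.56 = 5.714
Kestrel: Treynor = (15.1% − 4.0%) / 0.91 = 12.198
Highest: Kestrel (12.198).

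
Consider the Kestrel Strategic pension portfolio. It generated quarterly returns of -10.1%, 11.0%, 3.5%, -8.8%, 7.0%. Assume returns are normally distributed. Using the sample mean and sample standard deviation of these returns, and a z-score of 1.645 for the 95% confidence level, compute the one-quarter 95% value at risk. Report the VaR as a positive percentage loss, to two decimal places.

15.09

μ = (-10.1 + 11 + 3.5 − 8.8 + 7) / 5 = 0.5200%
Sample σ = √[Σ(r − μ)² / 4] = √[360.3480 / 4] = √90.0870 = 9.4914%
VaR = −(μ − z·σ) = −(0.5200 − 1.645 × 9.4914) = −(-15.0934) = 15.0934%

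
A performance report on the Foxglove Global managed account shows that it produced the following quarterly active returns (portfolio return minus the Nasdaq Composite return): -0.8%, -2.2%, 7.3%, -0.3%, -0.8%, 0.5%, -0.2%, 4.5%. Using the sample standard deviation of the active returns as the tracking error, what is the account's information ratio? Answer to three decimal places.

μ = (-0.8 − 2.2 + 7.3 − 0.3 − 0.8 + 0.5 − 0.2 + 4.5) / 8 = 1.0000%
Sample std dev = √[72.0400 / 7] = 3.2080%
IR = μ / tracking error = 1.0000 / 3.2080 = 0.3117

0.312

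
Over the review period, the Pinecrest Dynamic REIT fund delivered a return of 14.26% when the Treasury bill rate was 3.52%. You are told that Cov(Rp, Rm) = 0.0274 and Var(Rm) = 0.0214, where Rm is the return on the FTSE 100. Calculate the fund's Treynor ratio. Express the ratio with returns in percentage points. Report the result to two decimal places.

8.39

β = Cov / Var = 0.0274 / 0.0214 = 1.2804
Treynor = (Rp − Rf) / β = (14.26% − 3.52%) / 1.2804 = 10.74 / 1.2804 = 8.3880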